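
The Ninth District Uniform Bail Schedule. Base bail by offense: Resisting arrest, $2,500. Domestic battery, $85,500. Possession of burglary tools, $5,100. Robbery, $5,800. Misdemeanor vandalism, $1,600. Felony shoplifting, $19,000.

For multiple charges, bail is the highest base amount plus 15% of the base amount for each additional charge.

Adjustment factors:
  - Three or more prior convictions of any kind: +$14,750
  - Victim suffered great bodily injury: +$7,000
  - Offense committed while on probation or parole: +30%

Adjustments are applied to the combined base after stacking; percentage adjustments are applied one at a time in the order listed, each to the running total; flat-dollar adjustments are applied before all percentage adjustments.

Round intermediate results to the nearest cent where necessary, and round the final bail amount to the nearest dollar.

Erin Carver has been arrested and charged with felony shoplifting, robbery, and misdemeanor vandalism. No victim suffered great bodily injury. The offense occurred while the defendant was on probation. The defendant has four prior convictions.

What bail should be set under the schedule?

Base amounts from the schedule: felony shoplifting $19,000; robbery $5,800; misdemeanor vandalism $1,600.
Stacking rule: highest base plus 15% of each additional charge. Highest is felony shoplifting at $19,000. Additional: $5,800 × 15% = $870; $1,600 × 15% = $240. Combined base = $19,000 + $1,110 = $20,110.
Three or more prior convictions of any kind (+$14,750 flat): $20,110 + $14,750 = $34,860.
Offense committed while on probation or parole (+30%): $34,860 × 1.3 = $45,318.

$45,318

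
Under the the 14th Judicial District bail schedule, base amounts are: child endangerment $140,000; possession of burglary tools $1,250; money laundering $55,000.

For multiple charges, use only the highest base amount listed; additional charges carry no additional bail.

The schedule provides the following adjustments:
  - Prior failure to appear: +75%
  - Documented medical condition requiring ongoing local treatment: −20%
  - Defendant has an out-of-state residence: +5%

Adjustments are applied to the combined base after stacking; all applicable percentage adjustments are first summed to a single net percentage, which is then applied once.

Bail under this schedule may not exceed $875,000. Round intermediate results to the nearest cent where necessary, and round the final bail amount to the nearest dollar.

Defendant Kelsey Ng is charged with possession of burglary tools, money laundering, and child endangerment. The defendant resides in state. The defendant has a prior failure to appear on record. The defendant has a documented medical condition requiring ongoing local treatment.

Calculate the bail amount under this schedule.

$217,000

Base amounts from the schedule: possession of burglary tools $1,250; money laundering $55,000; child endangerment $140,000.
Stacking rule: use the highest base only. Highest is child endangerment at $140,000. Combined base = $140,000.
Net percentage adjustment: +75% −20% = +55%. $140,000 × 1.55 = $217,000.
$217,000 is within the $875,000 maximum.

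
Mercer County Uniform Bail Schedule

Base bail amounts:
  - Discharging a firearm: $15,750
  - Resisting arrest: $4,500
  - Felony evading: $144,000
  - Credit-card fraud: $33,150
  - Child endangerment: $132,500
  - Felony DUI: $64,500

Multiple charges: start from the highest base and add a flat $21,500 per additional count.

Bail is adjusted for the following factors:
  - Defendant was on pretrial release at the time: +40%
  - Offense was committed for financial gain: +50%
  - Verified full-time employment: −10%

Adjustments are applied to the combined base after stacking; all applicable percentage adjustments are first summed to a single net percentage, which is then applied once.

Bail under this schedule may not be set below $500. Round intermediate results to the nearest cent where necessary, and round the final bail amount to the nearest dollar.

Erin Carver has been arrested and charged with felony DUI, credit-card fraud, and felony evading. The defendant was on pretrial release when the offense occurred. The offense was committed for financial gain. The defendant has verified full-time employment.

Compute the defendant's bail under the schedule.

Base amounts from the schedule: felony DUI $64,500; credit-card fraud $33,150; felony evading $144,000.
Stacking rule: highest base plus $21,500 per additional charge. Highest is felony evading at $144,000; 2 additional charges → +$43,000. Combined base = $187,000.
Net percentage adjustment: +40% +50% −10% = +80%. $187,000 × 1.8 = $336,600.
$336,600 is at or above the $500 minimum.

$336,600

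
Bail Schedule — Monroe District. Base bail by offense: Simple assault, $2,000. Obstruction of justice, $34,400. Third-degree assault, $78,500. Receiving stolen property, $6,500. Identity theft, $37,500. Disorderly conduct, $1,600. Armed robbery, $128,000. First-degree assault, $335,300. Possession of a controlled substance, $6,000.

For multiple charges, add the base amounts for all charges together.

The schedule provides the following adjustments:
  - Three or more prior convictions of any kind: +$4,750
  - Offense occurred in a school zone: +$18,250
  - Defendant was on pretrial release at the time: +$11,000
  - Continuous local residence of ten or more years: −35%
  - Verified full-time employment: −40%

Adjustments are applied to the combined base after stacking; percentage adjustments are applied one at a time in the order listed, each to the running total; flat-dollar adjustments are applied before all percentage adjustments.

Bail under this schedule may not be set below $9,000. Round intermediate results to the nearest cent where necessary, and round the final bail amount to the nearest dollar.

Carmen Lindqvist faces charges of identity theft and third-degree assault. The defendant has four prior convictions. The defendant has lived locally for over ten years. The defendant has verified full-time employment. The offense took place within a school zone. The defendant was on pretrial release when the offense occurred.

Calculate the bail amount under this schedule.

Base amounts from the schedule: identity theft $37,500; third-degree assault $78,500.
Stacking rule: sum of all bases. $37,500 + $78,500 = $116,000.
Three or more prior convictions of any kind (+$4,750 flat): $116,000 + $4,750 = $120,750.
Offense occurred in a school zone (+$18,250 flat): $120,750 + $18,250 = $139,000.
Defendant was on pretrial release at the time (+$11,000 flat): $139,000 + $11,000 = $150,000.
Continuous local residence of ten or more years (−35%): $150,000 × 0.65 = $97,500.
Verified full-time employment (−40%): $97,500 × 0.6 = $58,500.
$58,500 is at or above the $9,000 minimum.

$58,500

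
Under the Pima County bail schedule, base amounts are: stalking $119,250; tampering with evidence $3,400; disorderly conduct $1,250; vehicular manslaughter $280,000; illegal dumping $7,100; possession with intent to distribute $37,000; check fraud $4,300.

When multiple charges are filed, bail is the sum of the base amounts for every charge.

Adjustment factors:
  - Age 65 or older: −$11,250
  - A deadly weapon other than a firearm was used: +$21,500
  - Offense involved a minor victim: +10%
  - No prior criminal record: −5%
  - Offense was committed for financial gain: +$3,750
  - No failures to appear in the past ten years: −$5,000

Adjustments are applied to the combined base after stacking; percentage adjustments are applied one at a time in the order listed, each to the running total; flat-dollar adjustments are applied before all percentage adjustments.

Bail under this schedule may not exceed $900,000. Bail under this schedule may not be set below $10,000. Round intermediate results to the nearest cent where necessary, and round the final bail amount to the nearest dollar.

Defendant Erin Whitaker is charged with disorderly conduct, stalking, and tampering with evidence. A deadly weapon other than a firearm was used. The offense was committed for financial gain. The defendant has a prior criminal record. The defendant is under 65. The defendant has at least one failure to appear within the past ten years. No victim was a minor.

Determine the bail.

Base amounts from the schedule: disorderly conduct $1,250; stalking $119,250; tampering with evidence $3,400.
Stacking rule: sum of all bases. $1,250 + $119,250 + $3,400 = $123,900.
A deadly weapon other than a firearm was used (+$21,500 flat): $123,900 + $21,500 = $145,400.
Offense was committed for financial gain (+$3,750 flat): $145,400 + $3,750 = $149,150.
$149,150 is within the $900,000 maximum.
$149,150 is at or above the $10,000 minimum.

$149,150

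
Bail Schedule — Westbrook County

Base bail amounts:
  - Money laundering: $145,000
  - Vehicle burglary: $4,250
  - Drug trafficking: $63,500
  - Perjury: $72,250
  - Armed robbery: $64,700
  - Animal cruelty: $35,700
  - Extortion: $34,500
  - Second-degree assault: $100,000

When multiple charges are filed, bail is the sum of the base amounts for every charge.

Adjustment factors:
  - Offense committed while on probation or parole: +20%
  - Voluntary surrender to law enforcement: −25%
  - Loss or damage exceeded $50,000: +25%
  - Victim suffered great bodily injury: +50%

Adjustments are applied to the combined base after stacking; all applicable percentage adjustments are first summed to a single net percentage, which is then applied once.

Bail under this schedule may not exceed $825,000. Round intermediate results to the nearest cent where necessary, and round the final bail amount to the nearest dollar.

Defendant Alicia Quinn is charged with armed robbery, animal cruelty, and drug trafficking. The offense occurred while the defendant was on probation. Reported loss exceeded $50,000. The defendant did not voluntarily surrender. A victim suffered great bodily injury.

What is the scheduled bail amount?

$319,605

Base amounts from the schedule: armed robbery $64,700; animal cruelty $35,700; drug trafficking $63,500.
Stacking rule: sum of all bases. $64,700 + $35,700 + $63,500 = $163,900.
Net percentage adjustment: +20% +25% +50% = +95%. $163,900 × 1.95 = $319,605.
$319,605 is within the $825,000 maximum.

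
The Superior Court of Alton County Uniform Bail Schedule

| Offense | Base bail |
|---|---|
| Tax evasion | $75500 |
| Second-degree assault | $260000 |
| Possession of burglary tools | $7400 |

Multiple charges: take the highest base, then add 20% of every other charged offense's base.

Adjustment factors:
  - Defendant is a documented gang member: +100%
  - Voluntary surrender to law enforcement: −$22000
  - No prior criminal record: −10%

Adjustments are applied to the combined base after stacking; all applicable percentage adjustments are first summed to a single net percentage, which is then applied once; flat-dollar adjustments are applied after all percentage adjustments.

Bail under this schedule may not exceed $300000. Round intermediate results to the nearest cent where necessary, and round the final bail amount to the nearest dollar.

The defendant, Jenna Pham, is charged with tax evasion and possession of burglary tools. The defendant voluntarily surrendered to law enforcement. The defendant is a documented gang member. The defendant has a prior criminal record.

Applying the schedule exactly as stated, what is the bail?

Base amounts from the schedule: tax evasion $75500; possession of burglary tools $7400.
Stacking rule: highest base plus 20% of each additional charge. Highest is tax evasion at $75500. Additional: $7400 × 20% = $1480. Combined base = $75500 + $1480 = $76980.
Defendant is a documented gang member (+100%): $76980 × 2 = $153960.
Voluntary surrender to law enforcement (−$22000 flat): $153960 − $22000 = $131960.
$131960 is within the $300000 maximum.

$131960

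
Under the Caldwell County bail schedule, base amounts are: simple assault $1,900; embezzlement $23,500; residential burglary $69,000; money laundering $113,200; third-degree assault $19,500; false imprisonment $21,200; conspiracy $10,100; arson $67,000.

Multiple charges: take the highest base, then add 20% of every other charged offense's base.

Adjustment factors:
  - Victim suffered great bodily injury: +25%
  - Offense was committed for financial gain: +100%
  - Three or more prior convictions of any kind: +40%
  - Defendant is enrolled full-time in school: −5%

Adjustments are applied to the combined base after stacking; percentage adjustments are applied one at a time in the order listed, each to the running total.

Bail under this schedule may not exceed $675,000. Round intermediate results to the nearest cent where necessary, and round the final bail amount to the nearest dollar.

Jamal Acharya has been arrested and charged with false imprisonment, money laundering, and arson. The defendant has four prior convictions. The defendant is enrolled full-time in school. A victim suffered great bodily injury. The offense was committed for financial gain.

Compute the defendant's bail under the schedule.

Base amounts from the schedule: false imprisonment $21,200; money laundering $113,200; arson $67,000.
Stacking rule: highest base plus 20% of each additional charge. Highest is money laundering at $113,200. Additional: $21,200 × 20% = $4,240; $67,000 × 20% = $13,400. Combined base = $113,200 + $17,640 = $130,840.
Victim suffered great bodily injury (+25%): $130,840 × 1.25 = $163,550.
Offense was committed for financial gain (+100%): $163,550 × 2 = $327,100.
Three or more prior convictions of any kind (+40%): $327,100 × 1.4 = $457,940.
Defendant is enrolled full-time in school (−5%): $457,940 × 0.95 = $435,043.
$435,043 is within the $675,000 maximum.

$435,043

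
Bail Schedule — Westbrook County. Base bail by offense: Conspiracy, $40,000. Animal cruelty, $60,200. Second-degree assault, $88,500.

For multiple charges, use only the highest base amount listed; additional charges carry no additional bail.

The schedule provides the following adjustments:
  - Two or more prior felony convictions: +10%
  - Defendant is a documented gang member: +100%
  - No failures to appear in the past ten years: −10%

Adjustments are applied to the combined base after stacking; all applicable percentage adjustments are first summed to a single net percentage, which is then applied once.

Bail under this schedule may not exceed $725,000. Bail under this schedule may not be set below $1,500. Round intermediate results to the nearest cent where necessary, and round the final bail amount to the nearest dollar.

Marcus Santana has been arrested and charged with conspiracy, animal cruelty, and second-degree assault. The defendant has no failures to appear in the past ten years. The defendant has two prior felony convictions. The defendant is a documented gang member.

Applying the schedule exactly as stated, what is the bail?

$177,000

Base amounts from the schedule: conspiracy $40,000; animal cruelty $60,200; second-degree assault $88,500.
Stacking rule: use the highest base only. Highest is second-degree assault at $88,500. Combined base = $88,500.
Net percentage adjustment: +10% +100% −10% = +100%. $88,500 × 2 = $177,000.
$177,000 is within the $725,000 maximum.
$177,000 is at or above the $1,500 minimum.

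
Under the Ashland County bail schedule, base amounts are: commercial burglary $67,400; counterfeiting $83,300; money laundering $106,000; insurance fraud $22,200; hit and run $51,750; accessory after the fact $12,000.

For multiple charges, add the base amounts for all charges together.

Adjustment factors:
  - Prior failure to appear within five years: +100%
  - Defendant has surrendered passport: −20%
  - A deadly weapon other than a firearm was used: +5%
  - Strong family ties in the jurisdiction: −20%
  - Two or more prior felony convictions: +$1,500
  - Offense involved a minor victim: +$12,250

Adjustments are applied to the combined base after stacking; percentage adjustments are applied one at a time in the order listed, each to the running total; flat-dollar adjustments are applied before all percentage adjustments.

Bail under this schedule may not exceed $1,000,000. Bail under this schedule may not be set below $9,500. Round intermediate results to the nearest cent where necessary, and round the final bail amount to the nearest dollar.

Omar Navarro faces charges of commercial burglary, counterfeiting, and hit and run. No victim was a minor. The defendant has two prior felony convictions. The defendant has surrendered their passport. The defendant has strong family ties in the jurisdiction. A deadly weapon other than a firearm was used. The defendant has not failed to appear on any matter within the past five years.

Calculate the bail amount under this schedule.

Base amounts from the schedule: commercial burglary $67,400; counterfeiting $83,300; hit and run $51,750.
Stacking rule: sum of all bases. $67,400 + $83,300 + $51,750 = $202,450.
Two or more prior felony convictions (+$1,500 flat): $202,450 + $1,500 = $203,950.
Defendant has surrendered passport (−20%): $203,950 × 0.8 = $163,160.
A deadly weapon other than a firearm was used (+5%): $163,160 × 1.05 = $171,318.
Strong family ties in the jurisdiction (−20%): $171,318 × 0.8 = $137,054.40.
$137,054.40 is within the $1,000,000 maximum.
$137,054.40 is at or above the $9,500 minimum.
Rounded to the nearest dollar: $137,054.

$137,054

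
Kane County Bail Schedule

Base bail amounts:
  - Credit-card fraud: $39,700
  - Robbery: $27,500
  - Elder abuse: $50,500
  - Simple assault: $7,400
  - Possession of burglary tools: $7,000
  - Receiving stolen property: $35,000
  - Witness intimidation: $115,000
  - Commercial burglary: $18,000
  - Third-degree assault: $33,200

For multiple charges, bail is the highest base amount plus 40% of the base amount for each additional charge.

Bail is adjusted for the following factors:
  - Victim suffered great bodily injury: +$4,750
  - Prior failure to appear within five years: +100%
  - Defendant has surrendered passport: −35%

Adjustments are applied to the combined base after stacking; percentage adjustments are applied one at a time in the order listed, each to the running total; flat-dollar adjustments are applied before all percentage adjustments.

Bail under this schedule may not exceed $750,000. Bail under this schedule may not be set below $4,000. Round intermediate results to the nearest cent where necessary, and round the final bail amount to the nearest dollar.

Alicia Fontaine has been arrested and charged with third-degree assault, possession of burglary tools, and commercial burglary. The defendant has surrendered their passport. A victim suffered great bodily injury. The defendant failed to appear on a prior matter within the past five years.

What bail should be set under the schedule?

$62,335

Base amounts from the schedule: third-degree assault $33,200; possession of burglary tools $7,000; commercial burglary $18,000.
Stacking rule: highest base plus 40% of each additional charge. Highest is third-degree assault at $33,200. Additional: $7,000 × 40% = $2,800; $18,000 × 40% = $7,200. Combined base = $33,200 + $10,000 = $43,200.
Victim suffered great bodily injury (+$4,750 flat): $43,200 + $4,750 = $47,950.
Prior failure to appear within five years (+100%): $47,950 × 2 = $95,900.
Defendant has surrendered passport (−35%): $95,900 × 0.65 = $62,335.
$62,335 is within the $750,000 maximum.
$62,335 is at or above the $4,000 minimum.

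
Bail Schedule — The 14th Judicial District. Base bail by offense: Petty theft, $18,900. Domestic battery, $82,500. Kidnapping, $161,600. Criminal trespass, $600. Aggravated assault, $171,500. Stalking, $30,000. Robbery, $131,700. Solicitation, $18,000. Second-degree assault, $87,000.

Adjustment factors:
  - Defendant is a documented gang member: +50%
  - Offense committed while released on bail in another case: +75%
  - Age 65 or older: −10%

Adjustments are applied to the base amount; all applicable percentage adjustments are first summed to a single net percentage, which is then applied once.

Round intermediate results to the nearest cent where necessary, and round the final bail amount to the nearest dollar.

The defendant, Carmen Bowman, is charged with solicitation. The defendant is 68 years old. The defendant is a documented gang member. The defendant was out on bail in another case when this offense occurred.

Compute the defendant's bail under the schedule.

Base amounts from the schedule: solicitation $18,000.
Single charge. Combined base = $18,000.
Net percentage adjustment: +50% +75% −10% = +115%. $18,000 × 2.15 = $38,700.

$38,700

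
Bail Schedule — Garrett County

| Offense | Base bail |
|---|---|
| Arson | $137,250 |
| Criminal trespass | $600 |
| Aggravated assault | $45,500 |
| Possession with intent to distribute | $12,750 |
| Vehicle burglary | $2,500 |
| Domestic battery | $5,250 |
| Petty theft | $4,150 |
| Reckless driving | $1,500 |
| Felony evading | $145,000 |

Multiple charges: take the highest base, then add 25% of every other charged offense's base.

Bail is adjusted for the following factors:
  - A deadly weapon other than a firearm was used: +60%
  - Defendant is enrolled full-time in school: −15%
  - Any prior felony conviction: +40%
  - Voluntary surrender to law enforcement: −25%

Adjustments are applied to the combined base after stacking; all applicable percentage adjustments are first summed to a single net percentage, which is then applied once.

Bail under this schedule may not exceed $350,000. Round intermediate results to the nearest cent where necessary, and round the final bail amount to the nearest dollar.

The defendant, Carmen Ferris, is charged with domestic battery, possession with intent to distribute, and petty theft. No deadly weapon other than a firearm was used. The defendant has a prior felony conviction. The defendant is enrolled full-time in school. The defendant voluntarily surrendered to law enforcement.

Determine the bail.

$15,100

Base amounts from the schedule: domestic battery $5,250; possession with intent to distribute $12,750; petty theft $4,150.
Stacking rule: highest base plus 25% of each additional charge. Highest is possession with intent to distribute at $12,750. Additional: $5,250 × 25% = $1,312.50; $4,150 × 25% = $1,037.50. Combined base = $12,750 + $2,350 = $15,100.
Net percentage adjustment: −15% +40% −25% = +0%. $15,100 × 1 = $15,100.
$15,100 is within the $350,000 maximum.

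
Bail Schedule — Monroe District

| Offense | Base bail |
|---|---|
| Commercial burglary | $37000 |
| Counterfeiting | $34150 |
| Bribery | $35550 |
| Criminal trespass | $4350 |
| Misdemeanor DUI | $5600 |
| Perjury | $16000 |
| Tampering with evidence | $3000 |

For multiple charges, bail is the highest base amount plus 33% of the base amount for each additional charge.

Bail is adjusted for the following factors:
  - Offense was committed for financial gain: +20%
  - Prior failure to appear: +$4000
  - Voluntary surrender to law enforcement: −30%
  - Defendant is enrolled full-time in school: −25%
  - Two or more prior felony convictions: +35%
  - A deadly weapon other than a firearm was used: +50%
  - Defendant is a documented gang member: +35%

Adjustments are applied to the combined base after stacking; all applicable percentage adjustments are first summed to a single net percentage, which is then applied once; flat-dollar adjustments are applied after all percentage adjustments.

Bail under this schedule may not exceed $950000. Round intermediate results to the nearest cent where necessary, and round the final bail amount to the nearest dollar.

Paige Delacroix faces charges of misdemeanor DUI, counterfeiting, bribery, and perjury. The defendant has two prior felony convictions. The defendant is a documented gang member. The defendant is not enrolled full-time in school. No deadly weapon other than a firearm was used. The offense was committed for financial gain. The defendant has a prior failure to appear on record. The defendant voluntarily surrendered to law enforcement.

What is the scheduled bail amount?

Base amounts from the schedule: misdemeanor DUI $5600; counterfeiting $34150; bribery $35550; perjury $16000.
Stacking rule: highest base plus 33% of each additional charge. Highest is bribery at $35550. Additional: $5600 × 33% = $1848; $34150 × 33% = $11269.50; $16000 × 33% = $5280. Combined base = $35550 + $18397.50 = $53947.50.
Net percentage adjustment: +20% −30% +35% +35% = +60%. $53947.50 × 1.6 = $86316.
Prior failure to appear (+$4000 flat): $86316 + $4000 = $90316.
$90316 is within the $950000 maximum.

$90316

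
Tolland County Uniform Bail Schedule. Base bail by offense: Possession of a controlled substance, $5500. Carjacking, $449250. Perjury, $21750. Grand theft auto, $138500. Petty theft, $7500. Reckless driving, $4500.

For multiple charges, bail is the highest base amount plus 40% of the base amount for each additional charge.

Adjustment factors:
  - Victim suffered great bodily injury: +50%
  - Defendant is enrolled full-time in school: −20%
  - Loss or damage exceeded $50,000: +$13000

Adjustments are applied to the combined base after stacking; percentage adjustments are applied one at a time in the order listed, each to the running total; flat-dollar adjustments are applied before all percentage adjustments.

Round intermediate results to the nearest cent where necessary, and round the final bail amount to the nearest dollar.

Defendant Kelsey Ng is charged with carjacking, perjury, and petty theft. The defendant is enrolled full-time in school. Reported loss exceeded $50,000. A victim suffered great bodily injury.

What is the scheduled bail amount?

Base amounts from the schedule: carjacking $449250; perjury $21750; petty theft $7500.
Stacking rule: highest base plus 40% of each additional charge. Highest is carjacking at $449250. Additional: $21750 × 40% = $8700; $7500 × 40% = $3000. Combined base = $449250 + $11700 = $460950.
Loss or damage exceeded $50,000 (+$13000 flat): $460950 + $13000 = $473950.
Victim suffered great bodily injury (+50%): $473950 × 1.5 = $710925.
Defendant is enrolled full-time in school (−20%): $710925 × 0.8 = $568740.

$568740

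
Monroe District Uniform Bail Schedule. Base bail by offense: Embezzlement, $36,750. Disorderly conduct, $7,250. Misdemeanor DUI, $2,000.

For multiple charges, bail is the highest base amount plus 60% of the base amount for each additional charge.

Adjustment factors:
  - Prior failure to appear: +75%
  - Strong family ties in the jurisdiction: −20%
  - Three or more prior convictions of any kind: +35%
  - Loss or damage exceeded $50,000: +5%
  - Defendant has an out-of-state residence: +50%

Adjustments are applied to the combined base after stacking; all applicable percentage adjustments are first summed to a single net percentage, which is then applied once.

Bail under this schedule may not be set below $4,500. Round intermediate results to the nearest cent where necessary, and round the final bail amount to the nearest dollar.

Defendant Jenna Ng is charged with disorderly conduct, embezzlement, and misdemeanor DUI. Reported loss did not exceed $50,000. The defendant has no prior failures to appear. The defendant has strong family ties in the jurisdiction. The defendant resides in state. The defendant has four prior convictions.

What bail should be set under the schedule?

Base amounts from the schedule: disorderly conduct $7,250; embezzlement $36,750; misdemeanor DUI $2,000.
Stacking rule: highest base plus 60% of each additional charge. Highest is embezzlement at $36,750. Additional: $7,250 × 60% = $4,350; $2,000 × 60% = $1,200. Combined base = $36,750 + $5,550 = $42,300.
Net percentage adjustment: −20% +35% = +15%. $42,300 × 1.15 = $48,645.
$48,645 is at or above the $4,500 minimum.

$48,645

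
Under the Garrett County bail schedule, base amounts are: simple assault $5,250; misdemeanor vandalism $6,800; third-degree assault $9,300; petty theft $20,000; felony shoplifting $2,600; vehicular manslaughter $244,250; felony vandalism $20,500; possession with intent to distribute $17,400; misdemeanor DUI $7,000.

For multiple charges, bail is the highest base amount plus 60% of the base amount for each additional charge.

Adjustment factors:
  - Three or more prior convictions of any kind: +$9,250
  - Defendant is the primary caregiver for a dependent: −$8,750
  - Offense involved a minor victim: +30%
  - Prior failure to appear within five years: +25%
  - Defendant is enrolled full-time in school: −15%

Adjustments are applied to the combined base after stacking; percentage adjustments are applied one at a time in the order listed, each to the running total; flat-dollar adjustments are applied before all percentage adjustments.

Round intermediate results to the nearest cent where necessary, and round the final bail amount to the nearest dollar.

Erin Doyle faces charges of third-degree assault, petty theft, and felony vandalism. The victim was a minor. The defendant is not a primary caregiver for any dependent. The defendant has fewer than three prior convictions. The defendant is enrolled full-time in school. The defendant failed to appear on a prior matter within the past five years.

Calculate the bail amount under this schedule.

Base amounts from the schedule: third-degree assault $9,300; petty theft $20,000; felony vandalism $20,500.
Stacking rule: highest base plus 60% of each additional charge. Highest is felony vandalism at $20,500. Additional: $9,300 × 60% = $5,580; $20,000 × 60% = $12,000. Combined base = $20,500 + $17,580 = $38,080.
Offense involved a minor victim (+30%): $38,080 × 1.3 = $49,504.
Prior failure to appear within five years (+25%): $49,504 × 1.25 = $61,880.
Defendant is enrolled full-time in school (−15%): $61,880 × 0.85 = $52,598.

$52,598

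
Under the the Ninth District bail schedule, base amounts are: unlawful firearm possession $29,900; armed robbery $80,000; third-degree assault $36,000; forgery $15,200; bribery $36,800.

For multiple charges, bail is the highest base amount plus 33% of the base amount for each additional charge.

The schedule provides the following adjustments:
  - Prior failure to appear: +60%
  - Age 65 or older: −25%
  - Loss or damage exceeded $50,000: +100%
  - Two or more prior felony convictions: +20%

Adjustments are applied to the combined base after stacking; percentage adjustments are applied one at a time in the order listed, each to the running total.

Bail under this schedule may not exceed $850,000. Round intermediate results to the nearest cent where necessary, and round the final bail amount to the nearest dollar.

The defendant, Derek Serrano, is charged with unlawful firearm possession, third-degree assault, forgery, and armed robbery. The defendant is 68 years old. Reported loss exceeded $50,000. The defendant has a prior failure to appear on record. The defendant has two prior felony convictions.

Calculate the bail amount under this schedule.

Base amounts from the schedule: unlawful firearm possession $29,900; third-degree assault $36,000; forgery $15,200; armed robbery $80,000.
Stacking rule: highest base plus 33% of each additional charge. Highest is armed robbery at $80,000. Additional: $29,900 × 33% = $9,867; $36,000 × 33% = $11,880; $15,200 × 33% = $5,016. Combined base = $80,000 + $26,763 = $106,763.
Prior failure to appear (+60%): $106,763 × 1.6 = $170,820.80.
Age 65 or older (−25%): $170,820.80 × 0.75 = $128,115.60.
Loss or damage exceeded $50,000 (+100%): $128,115.60 × 2 = $256,231.20.
Two or more prior felony convictions (+20%): $256,231.20 × 1.2 = $307,477.44.
$307,477.44 is within the $850,000 maximum.
Rounded to the nearest dollar: $307,477.

$307,477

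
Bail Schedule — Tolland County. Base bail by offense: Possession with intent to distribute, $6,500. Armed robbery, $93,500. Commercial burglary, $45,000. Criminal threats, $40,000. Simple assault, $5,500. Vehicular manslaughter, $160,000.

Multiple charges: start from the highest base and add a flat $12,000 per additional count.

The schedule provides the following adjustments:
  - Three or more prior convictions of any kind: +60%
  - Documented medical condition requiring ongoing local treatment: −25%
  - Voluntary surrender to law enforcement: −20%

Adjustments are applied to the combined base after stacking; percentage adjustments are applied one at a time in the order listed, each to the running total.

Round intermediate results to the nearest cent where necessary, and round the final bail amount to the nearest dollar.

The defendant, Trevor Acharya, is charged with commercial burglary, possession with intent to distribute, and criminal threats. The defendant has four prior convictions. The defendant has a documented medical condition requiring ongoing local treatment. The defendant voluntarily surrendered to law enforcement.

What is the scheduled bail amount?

Base amounts from the schedule: commercial burglary $45,000; possession with intent to distribute $6,500; criminal threats $40,000.
Stacking rule: highest base plus $12,000 per additional charge. Highest is commercial burglary at $45,000; 2 additional charges → +$24,000. Combined base = $69,000.
Three or more prior convictions of any kind (+60%): $69,000 × 1.6 = $110,400.
Documented medical condition requiring ongoing local treatment (−25%): $110,400 × 0.75 = $82,800.
Voluntary surrender to law enforcement (−20%): $82,800 × 0.8 = $66,240.

$66,240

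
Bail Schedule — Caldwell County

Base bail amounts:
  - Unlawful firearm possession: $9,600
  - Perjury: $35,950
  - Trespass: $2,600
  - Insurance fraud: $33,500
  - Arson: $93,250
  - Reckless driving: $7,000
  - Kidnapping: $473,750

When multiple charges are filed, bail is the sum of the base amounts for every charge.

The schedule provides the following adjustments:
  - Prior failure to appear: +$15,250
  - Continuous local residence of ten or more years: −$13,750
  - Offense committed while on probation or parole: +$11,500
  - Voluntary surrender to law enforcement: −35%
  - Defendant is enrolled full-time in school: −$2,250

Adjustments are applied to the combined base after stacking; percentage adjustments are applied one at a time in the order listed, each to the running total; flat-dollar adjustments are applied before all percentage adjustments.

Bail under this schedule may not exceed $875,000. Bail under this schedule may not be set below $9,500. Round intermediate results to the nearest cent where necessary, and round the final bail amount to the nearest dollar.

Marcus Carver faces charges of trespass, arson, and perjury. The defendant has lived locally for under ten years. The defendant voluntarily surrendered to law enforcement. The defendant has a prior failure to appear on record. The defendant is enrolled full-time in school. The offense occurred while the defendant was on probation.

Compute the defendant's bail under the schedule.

$101,595

Base amounts from the schedule: trespass $2,600; arson $93,250; perjury $35,950.
Stacking rule: sum of all bases. $2,600 + $93,250 + $35,950 = $131,800.
Prior failure to appear (+$15,250 flat): $131,800 + $15,250 = $147,050.
Offense committed while on probation or parole (+$11,500 flat): $147,050 + $11,500 = $158,550.
Defendant is enrolled full-time in school (−$2,250 flat): $158,550 − $2,250 = $156,300.
Voluntary surrender to law enforcement (−35%): $156,300 × 0.65 = $101,595.
$101,595 is within the $875,000 maximum.
$101,595 is at or above the $9,500 minimum.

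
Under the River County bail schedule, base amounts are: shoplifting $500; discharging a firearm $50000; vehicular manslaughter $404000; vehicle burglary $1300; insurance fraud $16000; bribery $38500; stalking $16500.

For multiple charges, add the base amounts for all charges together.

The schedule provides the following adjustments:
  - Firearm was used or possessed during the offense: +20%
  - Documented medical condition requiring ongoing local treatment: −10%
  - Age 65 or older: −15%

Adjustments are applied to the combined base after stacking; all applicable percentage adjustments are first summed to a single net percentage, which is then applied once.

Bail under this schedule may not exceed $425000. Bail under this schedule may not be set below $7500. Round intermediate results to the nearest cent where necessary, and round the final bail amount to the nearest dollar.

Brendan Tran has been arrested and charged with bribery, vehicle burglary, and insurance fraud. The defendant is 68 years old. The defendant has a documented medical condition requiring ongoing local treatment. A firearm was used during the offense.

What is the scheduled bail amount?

Base amounts from the schedule: bribery $38500; vehicle burglary $1300; insurance fraud $16000.
Stacking rule: sum of all bases. $38500 + $1300 + $16000 = $55800.
Net percentage adjustment: +20% −10% −15% = −5%. $55800 × 0.95 = $53010.
$53010 is within the $425000 maximum.
$53010 is at or above the $7500 minimum.

$53010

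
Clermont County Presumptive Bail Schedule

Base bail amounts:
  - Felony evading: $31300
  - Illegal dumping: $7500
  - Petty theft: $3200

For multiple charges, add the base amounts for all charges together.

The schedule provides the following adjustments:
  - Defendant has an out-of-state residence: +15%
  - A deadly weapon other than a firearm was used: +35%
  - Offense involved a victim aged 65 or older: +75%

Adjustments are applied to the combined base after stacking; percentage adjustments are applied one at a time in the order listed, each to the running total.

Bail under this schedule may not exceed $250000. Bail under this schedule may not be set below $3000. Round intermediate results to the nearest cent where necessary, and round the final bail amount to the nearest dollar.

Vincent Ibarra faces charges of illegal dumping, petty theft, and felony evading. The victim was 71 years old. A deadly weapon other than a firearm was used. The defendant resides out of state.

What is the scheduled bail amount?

$114109

Base amounts from the schedule: illegal dumping $7500; petty theft $3200; felony evading $31300.
Stacking rule: sum of all bases. $7500 + $3200 + $31300 = $42000.
Defendant has an out-of-state residence (+15%): $42000 × 1.15 = $48300.
A deadly weapon other than a firearm was used (+35%): $48300 × 1.35 = $65205.
Offense involved a victim aged 65 or older (+75%): $65205 × 1.75 = $114108.75.
$114108.75 is within the $250000 maximum.
$114108.75 is at or above the $3000 minimum.
Rounded to the nearest dollar: $114109.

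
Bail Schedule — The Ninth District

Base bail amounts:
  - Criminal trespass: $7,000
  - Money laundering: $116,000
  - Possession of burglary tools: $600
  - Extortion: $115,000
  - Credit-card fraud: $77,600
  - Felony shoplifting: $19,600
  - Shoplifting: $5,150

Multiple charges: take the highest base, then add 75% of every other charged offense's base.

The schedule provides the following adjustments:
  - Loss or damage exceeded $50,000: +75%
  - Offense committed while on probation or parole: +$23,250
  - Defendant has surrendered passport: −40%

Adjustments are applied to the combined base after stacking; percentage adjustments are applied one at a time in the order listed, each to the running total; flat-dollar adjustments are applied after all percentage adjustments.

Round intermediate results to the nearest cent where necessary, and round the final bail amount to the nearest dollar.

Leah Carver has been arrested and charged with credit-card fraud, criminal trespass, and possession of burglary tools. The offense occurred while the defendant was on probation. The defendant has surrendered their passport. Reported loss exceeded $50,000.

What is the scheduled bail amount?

$110,715

Base amounts from the schedule: credit-card fraud $77,600; criminal trespass $7,000; possession of burglary tools $600.
Stacking rule: highest base plus 75% of each additional charge. Highest is credit-card fraud at $77,600. Additional: $7,000 × 75% = $5,250; $600 × 75% = $450. Combined base = $77,600 + $5,700 = $83,300.
Loss or damage exceeded $50,000 (+75%): $83,300 × 1.75 = $145,775.
Defendant has surrendered passport (−40%): $145,775 × 0.6 = $87,465.
Offense committed while on probation or parole (+$23,250 flat): $87,465 + $23,250 = $110,715.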